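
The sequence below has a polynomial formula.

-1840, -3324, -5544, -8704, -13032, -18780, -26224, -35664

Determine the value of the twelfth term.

D1: -1484  -2220  -3160  -4328  -5748  -7444  -9440
D2: -736  -940  -1168  -1420  -1696  -1996
D3: -204  -228  -252  -276  -300
D4: -24  -24  -24  -24
The fourth differences are constant (-24).
-300 − 24 = -324;  -1996 − 324 = -2320;  -9440 − 2320 = -11760;  -35664 − 11760 = -47424
-324 − 24 = -348;  -2320 − 348 = -2668;  -11760 − 2668 = -14428;  -47424 − 14428 = -61852
-348 − 24 = -372;  -2668 − 372 = -3040;  -14428 − 3040 = -17468;  -61852 − 17468 = -79320
-372 − 24 = -396;  -3040 − 396 = -3436;  -17468 − 3436 = -20904;  -79320 − 20904 = -100224

-100224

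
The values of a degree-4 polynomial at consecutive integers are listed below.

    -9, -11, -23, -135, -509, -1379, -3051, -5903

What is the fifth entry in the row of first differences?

Δ: -2, -12, -112, -374, -870, -1672, -2852
Δ²: -10, -100, -262, -496, -802, -1180
Δ³: -90, -162, -234, -306, -378
Δ⁴: -72, -72, -72, -72

-870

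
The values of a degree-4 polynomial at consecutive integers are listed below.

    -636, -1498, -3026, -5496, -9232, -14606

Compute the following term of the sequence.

-22038

-862, -1528, -2470, -3736, -5374
-666, -942, -1266, -1638
-276, -324, -372
-48, -48
Constant fourth difference = -48, so extend:
-372 − 48 = -420;  -1638 − 420 = -2058;  -5374 − 2058 = -7432;  -14606 − 7432 = -22038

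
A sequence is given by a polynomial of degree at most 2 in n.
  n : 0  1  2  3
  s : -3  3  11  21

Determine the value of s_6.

6 , 8 , 10
2 , 2
The second differences are constant (2).
10 + 2 = 12;  21 + 12 = 33
12 + 2 = 14;  33 + 14 = 47
14 + 2 = 16;  47 + 16 = 63

63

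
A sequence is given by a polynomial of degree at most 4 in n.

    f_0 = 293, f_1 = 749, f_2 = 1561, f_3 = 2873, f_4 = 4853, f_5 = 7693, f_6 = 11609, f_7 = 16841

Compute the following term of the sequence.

First differences: 456 , 812 , 1312 , 1980 , 2840 , 3916 , 5232
Second differences: 356 , 500 , 668 , 860 , 1076 , 1316
Third differences: 144 , 168 , 192 , 216 , 240
Fourth differences: 24 , 24 , 24 , 24
Constant fourth difference = 24, so extend:
240 + 24 = 264;  1316 + 264 = 1580;  5232 + 1580 = 6812;  16841 + 6812 = 23653

23653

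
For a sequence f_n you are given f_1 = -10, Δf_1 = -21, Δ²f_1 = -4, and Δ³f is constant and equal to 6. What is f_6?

Build the table forward from the leading diagonal:
D3: 6  6  6  6  6  6
D2: -4  2  8  14  20  26
D1: -21  -25  -23  -15  -1  19
f: -10  -31  -56  -79  -94  -95

-95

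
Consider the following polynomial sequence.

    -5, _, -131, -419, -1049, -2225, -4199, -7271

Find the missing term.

-29

Using the last 6 terms:
-288  -630  -1176  -1974  -3072
-342  -546  -798  -1098
-204  -252  -300
-48  -48
Constant fourth difference = -48.
Extend backward: -204 + 48 = -156;  -342 + 156 = -186;  -288 + 186 = -102;  -131 + 102 = -29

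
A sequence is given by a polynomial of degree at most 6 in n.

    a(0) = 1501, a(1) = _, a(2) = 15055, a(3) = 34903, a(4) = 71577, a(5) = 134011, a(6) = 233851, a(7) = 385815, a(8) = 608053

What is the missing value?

Using the last 7 terms:
D1: 19848  36674  62434  99840  151964  222238
D2: 16826  25760  37406  52124  70274
D3: 8934  11646  14718  18150
D4: 2712  3072  3432
D5: 360  360
Constant fifth difference = 360.
Extend backward: 2712 − 360 = 2352;  8934 − 2352 = 6582;  16826 − 6582 = 10244;  19848 − 10244 = 9604;  15055 − 9604 = 5451

5451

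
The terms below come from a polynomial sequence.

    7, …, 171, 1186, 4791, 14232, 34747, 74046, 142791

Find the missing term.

12

Using the last 7 terms:
Δ: 1015  3605  9441  20515  39299  68745
Δ²: 2590  5836  11074  18784  29446
Δ³: 3246  5238  7710  10662
Δ⁴: 1992  2472  2952
Δ⁵: 480  480
Constant fifth difference = 480.
Extend backward: 1992 − 480 = 1512;  3246 − 1512 = 1734;  2590 − 1734 = 856;  1015 − 856 = 159;  171 − 159 = 12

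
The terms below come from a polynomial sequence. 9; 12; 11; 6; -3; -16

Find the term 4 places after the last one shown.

First differences: 3  -1  -5  -9  -13
Second differences: -4  -4  -4  -4
Constant second difference = -4, so extend:
-13 − 4 = -17;  -16 − 17 = -33
-17 − 4 = -21;  -33 − 21 = -54
-21 − 4 = -25;  -54 − 25 = -79
-25 − 4 = -29;  -79 − 29 = -108

-108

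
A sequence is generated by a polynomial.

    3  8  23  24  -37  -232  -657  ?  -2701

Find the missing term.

-1432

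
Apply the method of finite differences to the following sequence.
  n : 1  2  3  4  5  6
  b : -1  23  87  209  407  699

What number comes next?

Δ: 24 , 64 , 122 , 198 , 292
Δ²: 40 , 58 , 76 , 94
Δ³: 18 , 18 , 18
Constant third difference = 18, so extend:
94 + 18 = 112;  292 + 112 = 404;  699 + 404 = 1103

1103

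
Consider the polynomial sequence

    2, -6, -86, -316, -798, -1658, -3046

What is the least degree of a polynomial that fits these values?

4

D1: -8, -80, -230, -482, -860, -1388
D2: -72, -150, -252, -378, -528
D3: -78, -102, -126, -150
D4: -24, -24, -24
The fourth differences are constant, so the polynomial has degree 4.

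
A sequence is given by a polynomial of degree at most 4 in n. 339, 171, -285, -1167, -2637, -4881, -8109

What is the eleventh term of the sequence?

-35901

D1: -168  -456  -882  -1470  -2244  -3228
D2: -288  -426  -588  -774  -984
D3: -138  -162  -186  -210
D4: -24  -24  -24
Fourth differences constant at -24.
-210 − 24 = -234;  -984 − 234 = -1218;  -3228 − 1218 = -4446;  -8109 − 4446 = -12555
-234 − 24 = -258;  -1218 − 258 = -1476;  -4446 − 1476 = -5922;  -12555 − 5922 = -18477
-258 − 24 = -282;  -1476 − 282 = -1758;  -5922 − 1758 = -7680;  -18477 − 7680 = -26157
-282 − 24 = -306;  -1758 − 306 = -2064;  -7680 − 2064 = -9744;  -26157 − 9744 = -35901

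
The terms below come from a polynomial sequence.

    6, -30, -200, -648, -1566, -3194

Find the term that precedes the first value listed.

D1: -36  -170  -448  -918  -1628
D2: -134  -278  -470  -710
D3: -144  -192  -240
D4: -48  -48
The fourth differences are constant at -48.
Work back: -144 + 48 = -96;  -134 + 96 = -38;  -36 + 38 = 2;  6 − 2 = 4

4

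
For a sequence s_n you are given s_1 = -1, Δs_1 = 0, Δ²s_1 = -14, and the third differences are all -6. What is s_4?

Build the table forward from the leading diagonal:
Δ³: -6  -6  -6  -6
Δ²: -14  -20  -26  -32
Δ: 0  -14  -34  -60
s: -1  -1  -15  -49

-49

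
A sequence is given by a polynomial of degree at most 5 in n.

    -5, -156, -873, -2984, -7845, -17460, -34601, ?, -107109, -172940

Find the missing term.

Using the first 7 terms:
First differences: -151  -717  -2111  -4861  -9615  -17141
Second differences: -566  -1394  -2750  -4754  -7526
Third differences: -828  -1356  -2004  -2772
Fourth differences: -528  -648  -768
Fifth differences: -120  -120
Constant fifth difference = -120.
Extend forward: -768 − 120 = -888;  -2772 − 888 = -3660;  -7526 − 3660 = -11186;  -17141 − 11186 = -28327;  -34601 − 28327 = -62928

-62928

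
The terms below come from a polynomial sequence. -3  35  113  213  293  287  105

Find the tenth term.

-2757

38, 78, 100, 80, -6, -182
40, 22, -20, -86, -176
-18, -42, -66, -90
-24, -24, -24
Constant fourth difference = -24, so extend:
-90 − 24 = -114;  -176 − 114 = -290;  -182 − 290 = -472;  105 − 472 = -367
-114 − 24 = -138;  -290 − 138 = -428;  -472 − 428 = -900;  -367 − 900 = -1267
-138 − 24 = -162;  -428 − 162 = -590;  -900 − 590 = -1490;  -1267 − 1490 = -2757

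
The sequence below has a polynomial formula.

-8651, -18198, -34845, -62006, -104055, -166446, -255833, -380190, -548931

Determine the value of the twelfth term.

D1: -9547, -16647, -27161, -42049, -62391, -89387, -124357, -168741
D2: -7100, -10514, -14888, -20342, -26996, -34970, -44384
D3: -3414, -4374, -5454, -6654, -7974, -9414
D4: -960, -1080, -1200, -1320, -1440
D5: -120, -120, -120, -120
The fifth differences are constant (-120).
-1440 − 120 = -1560;  -9414 − 1560 = -10974;  -44384 − 10974 = -55358;  -168741 − 55358 = -224099;  -548931 − 224099 = -773030
-1560 − 120 = -1680;  -10974 − 1680 = -12654;  -55358 − 12654 = -68012;  -224099 − 68012 = -292111;  -773030 − 292111 = -1065141
-1680 − 120 = -1800;  -12654 − 1800 = -14454;  -68012 − 14454 = -82466;  -292111 − 82466 = -374577;  -1065141 − 374577 = -1439718

-1439718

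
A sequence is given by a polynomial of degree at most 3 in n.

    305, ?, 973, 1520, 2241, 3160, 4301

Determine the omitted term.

Using the last 5 terms:
First differences: 547, 721, 919, 1141
Second differences: 174, 198, 222
Third differences: 24, 24
Constant third difference = 24.
Extend backward: 174 − 24 = 150;  547 − 150 = 397;  973 − 397 = 576

576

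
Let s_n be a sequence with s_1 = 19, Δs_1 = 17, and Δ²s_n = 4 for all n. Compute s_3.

Build the table forward from the leading diagonal:
Δ²: 4  4  4
Δ: 17  21  25
s: 19  36  57

57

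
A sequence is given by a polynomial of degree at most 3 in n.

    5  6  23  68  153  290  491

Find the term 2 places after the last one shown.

1133

1 , 17 , 45 , 85 , 137 , 201
16 , 28 , 40 , 52 , 64
12 , 12 , 12 , 12
Third differences constant at 12.
64 + 12 = 76;  201 + 76 = 277;  491 + 277 = 768
76 + 12 = 88;  277 + 88 = 365;  768 + 365 = 1133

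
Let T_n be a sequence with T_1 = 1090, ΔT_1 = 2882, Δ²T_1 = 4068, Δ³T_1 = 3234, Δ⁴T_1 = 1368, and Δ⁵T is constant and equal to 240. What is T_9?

428354

Build the table forward from the leading diagonal:
D5: 240  240  240  240  240  240  240  240  240
D4: 1368  1608  1848  2088  2328  2568  2808  3048  3288
D3: 3234  4602  6210  8058  10146  12474  15042  17850  20898
D2: 4068  7302  11904  18114  26172  36318  48792  63834  81684
D1: 2882  6950  14252  26156  44270  70442  106760  155552  219386
T: 1090  3972  10922  25174  51330  95600  166042  272802  428354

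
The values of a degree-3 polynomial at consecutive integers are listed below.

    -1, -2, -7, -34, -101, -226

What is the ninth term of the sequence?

First differences: -1 , -5 , -27 , -67 , -125
Second differences: -4 , -22 , -40 , -58
Third differences: -18 , -18 , -18
The third differences are constant (-18).
-58 − 18 = -76;  -125 − 76 = -201;  -226 − 201 = -427
-76 − 18 = -94;  -201 − 94 = -295;  -427 − 295 = -722
-94 − 18 = -112;  -295 − 112 = -407;  -722 − 407 = -1129

-1129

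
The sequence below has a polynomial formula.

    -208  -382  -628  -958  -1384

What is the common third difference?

-12

First differences: -174, -246, -330, -426
Second differences: -72, -84, -96
Third differences: -12, -12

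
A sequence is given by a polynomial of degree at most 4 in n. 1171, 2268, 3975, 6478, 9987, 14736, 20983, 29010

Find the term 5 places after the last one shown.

107395

First differences: 1097, 1707, 2503, 3509, 4749, 6247, 8027
Second differences: 610, 796, 1006, 1240, 1498, 1780
Third differences: 186, 210, 234, 258, 282
Fourth differences: 24, 24, 24, 24
Constant fourth difference = 24, so extend:
282 + 24 = 306;  1780 + 306 = 2086;  8027 + 2086 = 10113;  29010 + 10113 = 39123
306 + 24 = 330;  2086 + 330 = 2416;  10113 + 2416 = 12529;  39123 + 12529 = 51652
330 + 24 = 354;  2416 + 354 = 2770;  12529 + 2770 = 15299;  51652 + 15299 = 66951
354 + 24 = 378;  2770 + 378 = 3148;  15299 + 3148 = 18447;  66951 + 18447 = 85398
378 + 24 = 402;  3148 + 402 = 3550;  18447 + 3550 = 21997;  85398 + 21997 = 107395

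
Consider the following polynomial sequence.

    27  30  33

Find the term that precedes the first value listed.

24

D1: 3, 3
The first differences are constant at 3.
Work back: 27 − 3 = 24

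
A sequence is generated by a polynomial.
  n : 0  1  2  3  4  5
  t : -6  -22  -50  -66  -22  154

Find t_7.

1310

-16, -28, -16, 44, 176
-12, 12, 60, 132
24, 48, 72
24, 24
Constant fourth difference = 24, so extend:
72 + 24 = 96;  132 + 96 = 228;  176 + 228 = 404;  154 + 404 = 558
96 + 24 = 120;  228 + 120 = 348;  404 + 348 = 752;  558 + 752 = 1310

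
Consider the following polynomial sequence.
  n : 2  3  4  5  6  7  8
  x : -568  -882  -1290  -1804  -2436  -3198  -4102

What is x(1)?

-314, -408, -514, -632, -762, -904
-94, -106, -118, -130, -142
-12, -12, -12, -12
The third differences are constant at -12.
Work back: -94 + 12 = -82;  -314 + 82 = -232;  -568 + 232 = -336

-336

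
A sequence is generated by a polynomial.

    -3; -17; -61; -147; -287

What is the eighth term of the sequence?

-1151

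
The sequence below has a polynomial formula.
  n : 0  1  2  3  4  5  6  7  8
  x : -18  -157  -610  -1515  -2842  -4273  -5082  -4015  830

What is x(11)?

First differences: -139, -453, -905, -1327, -1431, -809, 1067, 4845
Second differences: -314, -452, -422, -104, 622, 1876, 3778
Third differences: -138, 30, 318, 726, 1254, 1902
Fourth differences: 168, 288, 408, 528, 648
Fifth differences: 120, 120, 120, 120
Fifth differences constant at 120.
648 + 120 = 768;  1902 + 768 = 2670;  3778 + 2670 = 6448;  4845 + 6448 = 11293;  830 + 11293 = 12123
768 + 120 = 888;  2670 + 888 = 3558;  6448 + 3558 = 10006;  11293 + 10006 = 21299;  12123 + 21299 = 33422
888 + 120 = 1008;  3558 + 1008 = 4566;  10006 + 4566 = 14572;  21299 + 14572 = 35871;  33422 + 35871 = 69293

69293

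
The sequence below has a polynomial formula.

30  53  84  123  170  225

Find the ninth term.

438

D1: 23, 31, 39, 47, 55
D2: 8, 8, 8, 8
Constant second difference = 8, so extend:
55 + 8 = 63;  225 + 63 = 288
63 + 8 = 71;  288 + 71 = 359
71 + 8 = 79;  359 + 79 = 438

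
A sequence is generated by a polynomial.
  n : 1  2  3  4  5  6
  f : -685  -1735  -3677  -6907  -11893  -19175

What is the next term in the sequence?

-29365

First differences: -1050  -1942  -3230  -4986  -7282
Second differences: -892  -1288  -1756  -2296
Third differences: -396  -468  -540
Fourth differences: -72  -72
Fourth differences constant at -72.
-540 − 72 = -612;  -2296 − 612 = -2908;  -7282 − 2908 = -10190;  -19175 − 10190 = -29365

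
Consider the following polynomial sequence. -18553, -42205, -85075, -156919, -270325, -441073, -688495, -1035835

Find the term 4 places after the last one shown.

-4046335

-23652, -42870, -71844, -113406, -170748, -247422, -347340
-19218, -28974, -41562, -57342, -76674, -99918
-9756, -12588, -15780, -19332, -23244
-2832, -3192, -3552, -3912
-360, -360, -360
Fifth differences constant at -360.
-3912 − 360 = -4272;  -23244 − 4272 = -27516;  -99918 − 27516 = -127434;  -347340 − 127434 = -474774;  -1035835 − 474774 = -1510609
-4272 − 360 = -4632;  -27516 − 4632 = -32148;  -127434 − 32148 = -159582;  -474774 − 159582 = -634356;  -1510609 − 634356 = -2144965
-4632 − 360 = -4992;  -32148 − 4992 = -37140;  -159582 − 37140 = -196722;  -634356 − 196722 = -831078;  -2144965 − 831078 = -2976043
-4992 − 360 = -5352;  -37140 − 5352 = -42492;  -196722 − 42492 = -239214;  -831078 − 239214 = -1070292;  -2976043 − 1070292 = -4046335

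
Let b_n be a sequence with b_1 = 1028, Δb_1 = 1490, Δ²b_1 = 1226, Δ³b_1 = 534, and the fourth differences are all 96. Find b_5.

Build the table forward from the leading diagonal:
Δ⁴: 96  96  96  96  96
Δ³: 534  630  726  822  918
Δ²: 1226  1760  2390  3116  3938
Δ: 1490  2716  4476  6866  9982
b: 1028  2518  5234  9710  16576

16576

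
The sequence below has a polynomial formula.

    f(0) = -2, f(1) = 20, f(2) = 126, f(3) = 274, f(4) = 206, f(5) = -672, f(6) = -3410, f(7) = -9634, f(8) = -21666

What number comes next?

-42644

D1: 22 , 106 , 148 , -68 , -878 , -2738 , -6224 , -12032
D2: 84 , 42 , -216 , -810 , -1860 , -3486 , -5808
D3: -42 , -258 , -594 , -1050 , -1626 , -2322
D4: -216 , -336 , -456 , -576 , -696
D5: -120 , -120 , -120 , -120
The fifth differences are constant (-120).
-696 − 120 = -816;  -2322 − 816 = -3138;  -5808 − 3138 = -8946;  -12032 − 8946 = -20978;  -21666 − 20978 = -42644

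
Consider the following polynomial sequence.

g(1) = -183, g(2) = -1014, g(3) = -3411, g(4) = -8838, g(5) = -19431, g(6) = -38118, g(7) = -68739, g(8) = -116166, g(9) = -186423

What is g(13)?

-863271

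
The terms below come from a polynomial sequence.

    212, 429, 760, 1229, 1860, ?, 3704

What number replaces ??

Using the first 5 terms:
D1: 217  331  469  631
D2: 114  138  162
D3: 24  24
Constant third difference = 24.
Extend forward: 162 + 24 = 186;  631 + 186 = 817;  1860 + 817 = 2677

2677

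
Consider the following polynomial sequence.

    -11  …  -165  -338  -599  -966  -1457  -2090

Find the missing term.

-62

Using the last 6 terms:
First differences: -173  -261  -367  -491  -633
Second differences: -88  -106  -124  -142
Third differences: -18  -18  -18
Constant third difference = -18.
Extend backward: -88 + 18 = -70;  -173 + 70 = -103;  -165 + 103 = -62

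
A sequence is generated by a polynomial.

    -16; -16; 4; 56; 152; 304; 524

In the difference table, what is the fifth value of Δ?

152

First differences: 0, 20, 52, 96, 152, 220
Second differences: 20, 32, 44, 56, 68
Third differences: 12, 12, 12, 12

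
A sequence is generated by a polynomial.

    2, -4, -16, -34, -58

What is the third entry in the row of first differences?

Δ: -6, -12, -18, -24
Δ²: -6, -6, -6

-18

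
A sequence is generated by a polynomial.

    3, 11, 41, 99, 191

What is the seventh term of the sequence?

Δ: 8, 30, 58, 92
Δ²: 22, 28, 34
Δ³: 6, 6
Third differences constant at 6.
34 + 6 = 40;  92 + 40 = 132;  191 + 132 = 323
40 + 6 = 46;  132 + 46 = 178;  323 + 178 = 501

501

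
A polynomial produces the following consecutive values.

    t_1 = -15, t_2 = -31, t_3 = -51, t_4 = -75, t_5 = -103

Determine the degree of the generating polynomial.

2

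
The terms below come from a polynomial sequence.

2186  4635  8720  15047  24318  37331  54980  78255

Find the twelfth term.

250775

First differences: 2449  4085  6327  9271  13013  17649  23275
Second differences: 1636  2242  2944  3742  4636  5626
Third differences: 606  702  798  894  990
Fourth differences: 96  96  96  96
Fourth differences constant at 96.
990 + 96 = 1086;  5626 + 1086 = 6712;  23275 + 6712 = 29987;  78255 + 29987 = 108242
1086 + 96 = 1182;  6712 + 1182 = 7894;  29987 + 7894 = 37881;  108242 + 37881 = 146123
1182 + 96 = 1278;  7894 + 1278 = 9172;  37881 + 9172 = 47053;  146123 + 47053 = 193176
1278 + 96 = 1374;  9172 + 1374 = 10546;  47053 + 10546 = 57599;  193176 + 57599 = 250775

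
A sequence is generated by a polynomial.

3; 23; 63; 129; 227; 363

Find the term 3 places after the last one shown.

1059

First differences: 20  40  66  98  136
Second differences: 20  26  32  38
Third differences: 6  6  6
Constant third difference = 6, so extend:
38 + 6 = 44;  136 + 44 = 180;  363 + 180 = 543
44 + 6 = 50;  180 + 50 = 230;  543 + 230 = 773
50 + 6 = 56;  230 + 56 = 286;  773 + 286 = 1059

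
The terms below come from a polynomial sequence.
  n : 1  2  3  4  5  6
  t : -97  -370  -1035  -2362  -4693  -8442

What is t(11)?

-67987

D1: -273 , -665 , -1327 , -2331 , -3749
D2: -392 , -662 , -1004 , -1418
D3: -270 , -342 , -414
D4: -72 , -72
Fourth differences constant at -72.
-414 − 72 = -486;  -1418 − 486 = -1904;  -3749 − 1904 = -5653;  -8442 − 5653 = -14095
-486 − 72 = -558;  -1904 − 558 = -2462;  -5653 − 2462 = -8115;  -14095 − 8115 = -22210
-558 − 72 = -630;  -2462 − 630 = -3092;  -8115 − 3092 = -11207;  -22210 − 11207 = -33417
-630 − 72 = -702;  -3092 − 702 = -3794;  -11207 − 3794 = -15001;  -33417 − 15001 = -48418
-702 − 72 = -774;  -3794 − 774 = -4568;  -15001 − 4568 = -19569;  -48418 − 19569 = -67987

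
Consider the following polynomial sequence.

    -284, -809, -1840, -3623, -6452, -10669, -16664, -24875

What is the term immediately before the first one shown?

-67

Δ: -525, -1031, -1783, -2829, -4217, -5995, -8211
Δ²: -506, -752, -1046, -1388, -1778, -2216
Δ³: -246, -294, -342, -390, -438
Δ⁴: -48, -48, -48, -48
The fourth differences are constant at -48.
Work back: -246 + 48 = -198;  -506 + 198 = -308;  -525 + 308 = -217;  -284 + 217 = -67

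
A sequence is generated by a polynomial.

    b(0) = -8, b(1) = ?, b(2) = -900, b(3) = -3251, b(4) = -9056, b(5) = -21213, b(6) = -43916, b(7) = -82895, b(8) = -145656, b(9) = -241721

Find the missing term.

-161

Using the last 8 terms:
First differences: -2351  -5805  -12157  -22703  -38979  -62761  -96065
Second differences: -3454  -6352  -10546  -16276  -23782  -33304
Third differences: -2898  -4194  -5730  -7506  -9522
Fourth differences: -1296  -1536  -1776  -2016
Fifth differences: -240  -240  -240
Constant fifth difference = -240.
Extend backward: -1296 + 240 = -1056;  -2898 + 1056 = -1842;  -3454 + 1842 = -1612;  -2351 + 1612 = -739;  -900 + 739 = -161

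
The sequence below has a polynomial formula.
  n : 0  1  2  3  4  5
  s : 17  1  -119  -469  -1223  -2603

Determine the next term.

D1: -16, -120, -350, -754, -1380
D2: -104, -230, -404, -626
D3: -126, -174, -222
D4: -48, -48
Fourth differences constant at -48.
-222 − 48 = -270;  -626 − 270 = -896;  -1380 − 896 = -2276;  -2603 − 2276 = -4879

-4879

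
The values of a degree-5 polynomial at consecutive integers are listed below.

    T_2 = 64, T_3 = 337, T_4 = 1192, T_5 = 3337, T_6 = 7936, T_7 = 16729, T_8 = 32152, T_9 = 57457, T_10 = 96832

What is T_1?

Δ: 273  855  2145  4599  8793  15423  25305  39375
Δ²: 582  1290  2454  4194  6630  9882  14070
Δ³: 708  1164  1740  2436  3252  4188
Δ⁴: 456  576  696  816  936
Δ⁵: 120  120  120  120
The fifth differences are constant at 120.
Work back: 456 − 120 = 336;  708 − 336 = 372;  582 − 372 = 210;  273 − 210 = 63;  64 − 63 = 1

1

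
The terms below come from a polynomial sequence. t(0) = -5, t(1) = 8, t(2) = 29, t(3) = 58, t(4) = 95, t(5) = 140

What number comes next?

193

First differences: 13, 21, 29, 37, 45
Second differences: 8, 8, 8, 8
The second differences are constant (8).
45 + 8 = 53;  140 + 53 = 193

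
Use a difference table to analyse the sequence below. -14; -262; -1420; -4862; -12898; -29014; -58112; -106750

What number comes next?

-183382

Δ: -248, -1158, -3442, -8036, -16116, -29098, -48638
Δ²: -910, -2284, -4594, -8080, -12982, -19540
Δ³: -1374, -2310, -3486, -4902, -6558
Δ⁴: -936, -1176, -1416, -1656
Δ⁵: -240, -240, -240
The fifth differences are constant (-240).
-1656 − 240 = -1896;  -6558 − 1896 = -8454;  -19540 − 8454 = -27994;  -48638 − 27994 = -76632;  -106750 − 76632 = -183382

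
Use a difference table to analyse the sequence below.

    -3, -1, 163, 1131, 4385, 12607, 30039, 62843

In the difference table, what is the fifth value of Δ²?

9210

First differences: 2, 164, 968, 3254, 8222, 17432, 32804
Second differences: 162, 804, 2286, 4968, 9210, 15372
Third differences: 642, 1482, 2682, 4242, 6162
Fourth differences: 840, 1200, 1560, 1920
Fifth differences: 360, 360, 360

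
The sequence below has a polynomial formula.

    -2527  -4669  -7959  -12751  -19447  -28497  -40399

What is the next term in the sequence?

-55699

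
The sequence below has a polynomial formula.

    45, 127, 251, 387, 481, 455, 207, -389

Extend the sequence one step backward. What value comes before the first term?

82  124  136  94  -26  -248  -596
42  12  -42  -120  -222  -348
-30  -54  -78  -102  -126
-24  -24  -24  -24
The fourth differences are constant at -24.
Work back: -30 + 24 = -6;  42 + 6 = 48;  82 − 48 = 34;  45 − 34 = 11

11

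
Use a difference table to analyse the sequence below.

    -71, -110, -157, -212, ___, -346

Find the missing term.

-275

Using the first 4 terms:
Δ: -39  -47  -55
Δ²: -8  -8
Constant second difference = -8.
Extend forward: -55 − 8 = -63;  -212 − 63 = -275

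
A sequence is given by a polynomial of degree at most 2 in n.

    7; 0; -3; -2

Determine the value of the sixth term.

12

First differences: -7, -3, 1
Second differences: 4, 4
Constant second difference = 4, so extend:
1 + 4 = 5;  -2 + 5 = 3
5 + 4 = 9;  3 + 9 = 12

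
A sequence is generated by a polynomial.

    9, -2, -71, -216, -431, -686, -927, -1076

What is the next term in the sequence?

-1031

First differences: -11, -69, -145, -215, -255, -241, -149
Second differences: -58, -76, -70, -40, 14, 92
Third differences: -18, 6, 30, 54, 78
Fourth differences: 24, 24, 24, 24
Constant fourth difference = 24, so extend:
78 + 24 = 102;  92 + 102 = 194;  -149 + 194 = 45;  -1076 + 45 = -1031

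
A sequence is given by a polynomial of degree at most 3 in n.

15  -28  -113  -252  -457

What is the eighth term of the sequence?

-1588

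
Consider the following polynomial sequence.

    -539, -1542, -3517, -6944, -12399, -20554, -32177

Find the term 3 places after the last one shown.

-96974

-1003 , -1975 , -3427 , -5455 , -8155 , -11623
-972 , -1452 , -2028 , -2700 , -3468
-480 , -576 , -672 , -768
-96 , -96 , -96
The fourth differences are constant (-96).
-768 − 96 = -864;  -3468 − 864 = -4332;  -11623 − 4332 = -15955;  -32177 − 15955 = -48132
-864 − 96 = -960;  -4332 − 960 = -5292;  -15955 − 5292 = -21247;  -48132 − 21247 = -69379
-960 − 96 = -1056;  -5292 − 1056 = -6348;  -21247 − 6348 = -27595;  -69379 − 27595 = -96974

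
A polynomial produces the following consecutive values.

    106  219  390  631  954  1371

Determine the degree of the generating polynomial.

3

First differences: 113, 171, 241, 323, 417
Second differences: 58, 70, 82, 94
Third differences: 12, 12, 12
The third differences are constant, so the polynomial has degree 3.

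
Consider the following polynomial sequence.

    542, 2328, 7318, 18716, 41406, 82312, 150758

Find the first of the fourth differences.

1680

First differences: 1786, 4990, 11398, 22690, 40906, 68446
Second differences: 3204, 6408, 11292, 18216, 27540
Third differences: 3204, 4884, 6924, 9324
Fourth differences: 1680, 2040, 2400
Fifth differences: 360, 360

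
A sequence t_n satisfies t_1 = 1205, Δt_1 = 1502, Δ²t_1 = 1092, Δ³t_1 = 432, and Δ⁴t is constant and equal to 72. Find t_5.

15565

Build the table forward from the leading diagonal:
D4: 72  72  72  72  72
D3: 432  504  576  648  720
D2: 1092  1524  2028  2604  3252
D1: 1502  2594  4118  6146  8750
t: 1205  2707  5301  9419  15565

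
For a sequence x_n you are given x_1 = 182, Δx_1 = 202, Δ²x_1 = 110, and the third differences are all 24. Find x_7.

Build the table forward from the leading diagonal:
Third differences: 24, 24, 24, 24, 24, 24, 24
Second differences: 110, 134, 158, 182, 206, 230, 254
First differences: 202, 312, 446, 604, 786, 992, 1222
x: 182, 384, 696, 1142, 1746, 2532, 3524

3524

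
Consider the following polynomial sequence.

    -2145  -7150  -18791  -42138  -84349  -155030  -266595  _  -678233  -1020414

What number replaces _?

-434626

Using the first 7 terms:
Δ: -5005  -11641  -23347  -42211  -70681  -111565
Δ²: -6636  -11706  -18864  -28470  -40884
Δ³: -5070  -7158  -9606  -12414
Δ⁴: -2088  -2448  -2808
Δ⁵: -360  -360
Constant fifth difference = -360.
Extend forward: -2808 − 360 = -3168;  -12414 − 3168 = -15582;  -40884 − 15582 = -56466;  -111565 − 56466 = -168031;  -266595 − 168031 = -434626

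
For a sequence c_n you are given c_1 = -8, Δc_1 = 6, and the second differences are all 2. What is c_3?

Build the table forward from the leading diagonal:
D2: 2  2  2
D1: 6  8  10
c: -8  -2  6

6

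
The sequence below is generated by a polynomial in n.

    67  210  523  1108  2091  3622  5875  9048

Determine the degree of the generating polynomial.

4

Δ: 143, 313, 585, 983, 1531, 2253, 3173
Δ²: 170, 272, 398, 548, 722, 920
Δ³: 102, 126, 150, 174, 198
Δ⁴: 24, 24, 24, 24
The fourth differences are constant, so the polynomial has degree 4.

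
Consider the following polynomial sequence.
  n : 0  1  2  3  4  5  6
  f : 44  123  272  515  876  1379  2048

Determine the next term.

Δ: 79, 149, 243, 361, 503, 669
Δ²: 70, 94, 118, 142, 166
Δ³: 24, 24, 24, 24
Constant third difference = 24, so extend:
166 + 24 = 190;  669 + 190 = 859;  2048 + 859 = 2907

2907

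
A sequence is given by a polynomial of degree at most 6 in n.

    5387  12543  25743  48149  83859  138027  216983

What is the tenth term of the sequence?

7156  13200  22406  35710  54168  78956
6044  9206  13304  18458  24788
3162  4098  5154  6330
936  1056  1176
120  120
Constant fifth difference = 120, so extend:
1176 + 120 = 1296;  6330 + 1296 = 7626;  24788 + 7626 = 32414;  78956 + 32414 = 111370;  216983 + 111370 = 328353
1296 + 120 = 1416;  7626 + 1416 = 9042;  32414 + 9042 = 41456;  111370 + 41456 = 152826;  328353 + 152826 = 481179
1416 + 120 = 1536;  9042 + 1536 = 10578;  41456 + 10578 = 52034;  152826 + 52034 = 204860;  481179 + 204860 = 686039

686039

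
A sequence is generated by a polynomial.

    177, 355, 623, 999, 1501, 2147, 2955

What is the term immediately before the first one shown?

First differences: 178, 268, 376, 502, 646, 808
Second differences: 90, 108, 126, 144, 162
Third differences: 18, 18, 18, 18
The third differences are constant at 18.
Work back: 90 − 18 = 72;  178 − 72 = 106;  177 − 106 = 71

71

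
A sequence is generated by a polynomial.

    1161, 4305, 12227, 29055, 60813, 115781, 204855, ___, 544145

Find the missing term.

Using the first 7 terms:
D1: 3144, 7922, 16828, 31758, 54968, 89074
D2: 4778, 8906, 14930, 23210, 34106
D3: 4128, 6024, 8280, 10896
D4: 1896, 2256, 2616
D5: 360, 360
Constant fifth difference = 360.
Extend forward: 2616 + 360 = 2976;  10896 + 2976 = 13872;  34106 + 13872 = 47978;  89074 + 47978 = 137052;  204855 + 137052 = 341907

341907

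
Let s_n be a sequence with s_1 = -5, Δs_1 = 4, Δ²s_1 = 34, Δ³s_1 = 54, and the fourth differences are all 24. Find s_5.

Build the table forward from the leading diagonal:
D4: 24  24  24  24  24
D3: 54  78  102  126  150
D2: 34  88  166  268  394
D1: 4  38  126  292  560
s: -5  -1  37  163  455

455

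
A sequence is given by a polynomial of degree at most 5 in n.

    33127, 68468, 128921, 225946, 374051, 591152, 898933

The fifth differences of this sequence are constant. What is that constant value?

D1: 35341, 60453, 97025, 148105, 217101, 307781
D2: 25112, 36572, 51080, 68996, 90680
D3: 11460, 14508, 17916, 21684
D4: 3048, 3408, 3768
D5: 360, 360

360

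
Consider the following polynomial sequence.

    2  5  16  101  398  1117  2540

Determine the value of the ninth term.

First differences: 3  11  85  297  719  1423
Second differences: 8  74  212  422  704
Third differences: 66  138  210  282
Fourth differences: 72  72  72
Constant fourth difference = 72, so extend:
282 + 72 = 354;  704 + 354 = 1058;  1423 + 1058 = 2481;  2540 + 2481 = 5021
354 + 72 = 426;  1058 + 426 = 1484;  2481 + 1484 = 3965;  5021 + 3965 = 8986

8986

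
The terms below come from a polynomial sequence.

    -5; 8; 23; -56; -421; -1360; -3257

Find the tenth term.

-19976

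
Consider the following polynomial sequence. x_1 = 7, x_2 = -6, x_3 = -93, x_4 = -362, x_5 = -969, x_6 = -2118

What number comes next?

D1: -13, -87, -269, -607, -1149
D2: -74, -182, -338, -542
D3: -108, -156, -204
D4: -48, -48
Fourth differences constant at -48.
-204 − 48 = -252;  -542 − 252 = -794;  -1149 − 794 = -1943;  -2118 − 1943 = -4061

-4061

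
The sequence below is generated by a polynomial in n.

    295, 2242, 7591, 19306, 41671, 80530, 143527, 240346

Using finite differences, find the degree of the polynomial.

1947, 5349, 11715, 22365, 38859, 62997, 96819
3402, 6366, 10650, 16494, 24138, 33822
2964, 4284, 5844, 7644, 9684
1320, 1560, 1800, 2040
240, 240, 240
The fifth differences are constant, so the polynomial has degree 5.

5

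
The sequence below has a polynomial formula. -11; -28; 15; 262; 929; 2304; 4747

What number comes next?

-17  43  247  667  1375  2443
60  204  420  708  1068
144  216  288  360
72  72  72
The fourth differences are constant (72).
360 + 72 = 432;  1068 + 432 = 1500;  2443 + 1500 = 3943;  4747 + 3943 = 8690

8690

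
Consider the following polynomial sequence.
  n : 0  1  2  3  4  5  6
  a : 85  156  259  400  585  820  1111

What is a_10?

2955

D1: 71, 103, 141, 185, 235, 291
D2: 32, 38, 44, 50, 56
D3: 6, 6, 6, 6
Third differences constant at 6.
56 + 6 = 62;  291 + 62 = 353;  1111 + 353 = 1464
62 + 6 = 68;  353 + 68 = 421;  1464 + 421 = 1885
68 + 6 = 74;  421 + 74 = 495;  1885 + 495 = 2380
74 + 6 = 80;  495 + 80 = 575;  2380 + 575 = 2955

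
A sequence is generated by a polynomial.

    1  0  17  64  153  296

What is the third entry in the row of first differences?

47

First differences: -1, 17, 47, 89, 143
Second differences: 18, 30, 42, 54
Third differences: 12, 12, 12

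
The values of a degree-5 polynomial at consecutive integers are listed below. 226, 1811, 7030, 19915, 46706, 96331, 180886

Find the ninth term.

Δ: 1585, 5219, 12885, 26791, 49625, 84555
Δ²: 3634, 7666, 13906, 22834, 34930
Δ³: 4032, 6240, 8928, 12096
Δ⁴: 2208, 2688, 3168
Δ⁵: 480, 480
Constant fifth difference = 480, so extend:
3168 + 480 = 3648;  12096 + 3648 = 15744;  34930 + 15744 = 50674;  84555 + 50674 = 135229;  180886 + 135229 = 316115
3648 + 480 = 4128;  15744 + 4128 = 19872;  50674 + 19872 = 70546;  135229 + 70546 = 205775;  316115 + 205775 = 521890

521890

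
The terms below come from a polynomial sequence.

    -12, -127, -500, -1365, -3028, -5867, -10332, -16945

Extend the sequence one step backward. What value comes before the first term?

7

-115  -373  -865  -1663  -2839  -4465  -6613
-258  -492  -798  -1176  -1626  -2148
-234  -306  -378  -450  -522
-72  -72  -72  -72
The fourth differences are constant at -72.
Work back: -234 + 72 = -162;  -258 + 162 = -96;  -115 + 96 = -19;  -12 + 19 = 7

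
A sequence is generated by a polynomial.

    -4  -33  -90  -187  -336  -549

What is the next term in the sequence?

D1: -29 , -57 , -97 , -149 , -213
D2: -28 , -40 , -52 , -64
D3: -12 , -12 , -12
Constant third difference = -12, so extend:
-64 − 12 = -76;  -213 − 76 = -289;  -549 − 289 = -838

-838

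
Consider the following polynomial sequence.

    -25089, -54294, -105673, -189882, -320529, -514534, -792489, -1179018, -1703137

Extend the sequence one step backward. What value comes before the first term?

-9994

D1: -29205, -51379, -84209, -130647, -194005, -277955, -386529, -524119
D2: -22174, -32830, -46438, -63358, -83950, -108574, -137590
D3: -10656, -13608, -16920, -20592, -24624, -29016
D4: -2952, -3312, -3672, -4032, -4392
D5: -360, -360, -360, -360
The fifth differences are constant at -360.
Work back: -2952 + 360 = -2592;  -10656 + 2592 = -8064;  -22174 + 8064 = -14110;  -29205 + 14110 = -15095;  -25089 + 15095 = -9994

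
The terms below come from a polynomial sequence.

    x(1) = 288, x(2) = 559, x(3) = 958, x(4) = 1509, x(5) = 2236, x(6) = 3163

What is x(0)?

121

271  399  551  727  927
128  152  176  200
24  24  24
The third differences are constant at 24.
Work back: 128 − 24 = 104;  271 − 104 = 167;  288 − 167 = 121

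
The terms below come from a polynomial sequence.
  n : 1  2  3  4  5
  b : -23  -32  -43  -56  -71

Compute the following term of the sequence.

-88

First differences: -9, -11, -13, -15
Second differences: -2, -2, -2
The second differences are constant (-2).
-15 − 2 = -17;  -71 − 17 = -88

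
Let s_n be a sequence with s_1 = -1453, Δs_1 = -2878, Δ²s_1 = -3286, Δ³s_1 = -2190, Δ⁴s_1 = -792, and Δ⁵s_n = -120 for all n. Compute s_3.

-10495

Build the table forward from the leading diagonal:
Fifth differences: -120  -120  -120
Fourth differences: -792  -912  -1032
Third differences: -2190  -2982  -3894
Second differences: -3286  -5476  -8458
First differences: -2878  -6164  -11640
s: -1453  -4331  -10495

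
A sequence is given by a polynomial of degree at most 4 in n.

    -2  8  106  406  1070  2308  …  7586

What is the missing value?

4378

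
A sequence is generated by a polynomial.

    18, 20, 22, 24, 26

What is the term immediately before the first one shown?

16

2  2  2  2
The first differences are constant at 2.
Work back: 18 − 2 = 16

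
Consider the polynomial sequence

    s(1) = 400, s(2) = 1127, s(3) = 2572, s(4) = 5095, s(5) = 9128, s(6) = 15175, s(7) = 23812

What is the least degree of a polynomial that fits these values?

4

First differences: 727, 1445, 2523, 4033, 6047, 8637
Second differences: 718, 1078, 1510, 2014, 2590
Third differences: 360, 432, 504, 576
Fourth differences: 72, 72, 72
The fourth differences are constant, so the polynomial has degree 4.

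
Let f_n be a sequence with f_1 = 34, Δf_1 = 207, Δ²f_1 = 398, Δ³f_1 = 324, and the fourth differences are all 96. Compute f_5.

Build the table forward from the leading diagonal:
D4: 96, 96, 96, 96, 96
D3: 324, 420, 516, 612, 708
D2: 398, 722, 1142, 1658, 2270
D1: 207, 605, 1327, 2469, 4127
f: 34, 241, 846, 2173, 4642

4642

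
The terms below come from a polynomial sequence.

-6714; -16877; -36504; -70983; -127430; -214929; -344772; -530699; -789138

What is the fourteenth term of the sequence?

-3962393

First differences: -10163, -19627, -34479, -56447, -87499, -129843, -185927, -258439
Second differences: -9464, -14852, -21968, -31052, -42344, -56084, -72512
Third differences: -5388, -7116, -9084, -11292, -13740, -16428
Fourth differences: -1728, -1968, -2208, -2448, -2688
Fifth differences: -240, -240, -240, -240
Constant fifth difference = -240, so extend:
-2688 − 240 = -2928;  -16428 − 2928 = -19356;  -72512 − 19356 = -91868;  -258439 − 91868 = -350307;  -789138 − 350307 = -1139445
-2928 − 240 = -3168;  -19356 − 3168 = -22524;  -91868 − 22524 = -114392;  -350307 − 114392 = -464699;  -1139445 − 464699 = -1604144
-3168 − 240 = -3408;  -22524 − 3408 = -25932;  -114392 − 25932 = -140324;  -464699 − 140324 = -605023;  -1604144 − 605023 = -2209167
-3408 − 240 = -3648;  -25932 − 3648 = -29580;  -140324 − 29580 = -169904;  -605023 − 169904 = -774927;  -2209167 − 774927 = -2984094
-3648 − 240 = -3888;  -29580 − 3888 = -33468;  -169904 − 33468 = -203372;  -774927 − 203372 = -978299;  -2984094 − 978299 = -3962393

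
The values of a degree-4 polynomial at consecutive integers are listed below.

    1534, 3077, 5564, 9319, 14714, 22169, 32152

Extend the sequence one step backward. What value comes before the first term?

659

Δ: 1543, 2487, 3755, 5395, 7455, 9983
Δ²: 944, 1268, 1640, 2060, 2528
Δ³: 324, 372, 420, 468
Δ⁴: 48, 48, 48
The fourth differences are constant at 48.
Work back: 324 − 48 = 276;  944 − 276 = 668;  1543 − 668 = 875;  1534 − 875 = 659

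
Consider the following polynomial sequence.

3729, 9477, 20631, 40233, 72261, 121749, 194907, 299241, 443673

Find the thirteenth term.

First differences: 5748 , 11154 , 19602 , 32028 , 49488 , 73158 , 104334 , 144432
Second differences: 5406 , 8448 , 12426 , 17460 , 23670 , 31176 , 40098
Third differences: 3042 , 3978 , 5034 , 6210 , 7506 , 8922
Fourth differences: 936 , 1056 , 1176 , 1296 , 1416
Fifth differences: 120 , 120 , 120 , 120
Fifth differences constant at 120.
1416 + 120 = 1536;  8922 + 1536 = 10458;  40098 + 10458 = 50556;  144432 + 50556 = 194988;  443673 + 194988 = 638661
1536 + 120 = 1656;  10458 + 1656 = 12114;  50556 + 12114 = 62670;  194988 + 62670 = 257658;  638661 + 257658 = 896319
1656 + 120 = 1776;  12114 + 1776 = 13890;  62670 + 13890 = 76560;  257658 + 76560 = 334218;  896319 + 334218 = 1230537
1776 + 120 = 1896;  13890 + 1896 = 15786;  76560 + 15786 = 92346;  334218 + 92346 = 426564;  1230537 + 426564 = 1657101

1657101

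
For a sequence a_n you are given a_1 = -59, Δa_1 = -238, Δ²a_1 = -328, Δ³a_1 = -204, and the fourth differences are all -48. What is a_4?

-1961

Build the table forward from the leading diagonal:
Δ⁴: -48, -48, -48, -48
Δ³: -204, -252, -300, -348
Δ²: -328, -532, -784, -1084
Δ: -238, -566, -1098, -1882
a: -59, -297, -863, -1961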